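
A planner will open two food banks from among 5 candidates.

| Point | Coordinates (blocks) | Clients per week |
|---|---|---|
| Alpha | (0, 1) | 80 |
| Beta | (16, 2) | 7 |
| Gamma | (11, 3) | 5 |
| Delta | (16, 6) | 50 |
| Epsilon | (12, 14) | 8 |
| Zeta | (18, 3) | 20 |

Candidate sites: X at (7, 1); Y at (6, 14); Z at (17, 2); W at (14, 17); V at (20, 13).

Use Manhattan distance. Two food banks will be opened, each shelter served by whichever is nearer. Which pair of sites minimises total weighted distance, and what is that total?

{X, Z}, total 1023

Evaluate every pair (each demand assigned to the nearer of the two):
  {X, Z}: total = 1023
  {X, V}: total = 1522
  {X, W}: total = 1610
  {X, Y}: total = 1668
  {Z, W}: total = 1812
  {Y, Z}: total = 1820
  {Z, V}: total = 1844
  {Y, V}: total = 2543
  {Y, W}: total = 2769
  {W, V}: total = 3420
Best pair: {X, Z} with total 1023.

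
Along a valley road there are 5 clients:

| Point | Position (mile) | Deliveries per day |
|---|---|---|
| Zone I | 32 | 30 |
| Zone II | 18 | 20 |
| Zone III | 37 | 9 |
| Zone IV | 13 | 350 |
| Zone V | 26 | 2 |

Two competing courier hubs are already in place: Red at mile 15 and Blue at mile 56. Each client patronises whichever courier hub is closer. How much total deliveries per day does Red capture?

402

The indifferent point is the midpoint (15+56)/2 = 35.5; clients left of it (closer to Red at 15) go to Red, those right go to Blue.
  Zone IV at 13 (w=350) → Red
  Zone II at 18 (w=20) → Red
  Zone V at 26 (w=2) → Red
  Zone I at 32 (w=30) → Red
  Zone III at 37 (w=9) → Blue
Red captures 402; Blue captures 9.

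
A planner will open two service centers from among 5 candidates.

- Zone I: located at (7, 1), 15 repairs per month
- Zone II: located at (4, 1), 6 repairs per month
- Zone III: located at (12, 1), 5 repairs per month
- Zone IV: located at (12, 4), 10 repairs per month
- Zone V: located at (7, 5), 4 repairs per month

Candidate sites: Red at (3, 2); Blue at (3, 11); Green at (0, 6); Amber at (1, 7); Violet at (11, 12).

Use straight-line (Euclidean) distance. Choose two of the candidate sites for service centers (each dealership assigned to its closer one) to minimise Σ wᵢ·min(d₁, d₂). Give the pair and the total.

Evaluate every pair (each demand assigned to the nearer of the two):
  {Red, Violet}: total = 216.2
  {Red, Blue}: total = 227.8
  {Red, Green}: total = 227.8
  {Red, Amber}: total = 227.8
  {Amber, Violet}: total = 328.7
  {Green, Violet}: total = 331.6
  {Green, Amber}: total = 367.7
  {Blue, Amber}: total = 369.5
  {Blue, Green}: total = 374.8
  {Blue, Violet}: total = 386.5
Best pair: {Red, Violet} with total 216.2.

{Red, Violet}, total 216.2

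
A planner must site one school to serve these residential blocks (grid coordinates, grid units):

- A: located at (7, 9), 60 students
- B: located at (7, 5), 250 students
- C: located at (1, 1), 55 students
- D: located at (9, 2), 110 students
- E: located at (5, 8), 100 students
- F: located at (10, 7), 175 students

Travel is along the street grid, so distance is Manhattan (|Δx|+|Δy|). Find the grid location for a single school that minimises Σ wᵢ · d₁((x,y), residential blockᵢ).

Manhattan distance separates: Σwᵢ(|x−xᵢ|+|y−yᵢ|) = Σwᵢ|x−xᵢ| + Σwᵢ|y−yᵢ|, so x and y are optimised independently as 1-D weighted medians.
Total weight W = 750; half = 375.
x-coordinate, sorted with cumulative weight:
  x=1 (C, w=55) cum 55
  x=5 (E, w=100) cum 155
  x=7 (A, w=60) cum 215
  x=7 (B, w=250) cum 465  ← median
  x=9 (D, w=110) cum 575
  x=10 (F, w=175) cum 750
⇒ x* = 7
y-coordinate, sorted with cumulative weight:
  y=1 (C, w=55) cum 55
  y=2 (D, w=110) cum 165
  y=5 (B, w=250) cum 415  ← median
  y=7 (F, w=175) cum 590
  y=8 (E, w=100) cum 690
  y=9 (A, w=60) cum 750
⇒ y* = 5

(7, 5)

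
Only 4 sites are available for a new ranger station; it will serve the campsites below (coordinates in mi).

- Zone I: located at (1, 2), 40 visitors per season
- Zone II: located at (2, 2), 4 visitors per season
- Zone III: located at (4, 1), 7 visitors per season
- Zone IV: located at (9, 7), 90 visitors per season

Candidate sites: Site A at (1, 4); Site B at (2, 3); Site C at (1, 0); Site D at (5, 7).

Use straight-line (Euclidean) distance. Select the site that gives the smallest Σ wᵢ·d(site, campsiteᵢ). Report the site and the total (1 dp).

Total weighted distance at each candidate:
  Site A (1, 4): total = 887.6
  Site B (2, 3): total = 806.0
  Site C (1, 0): total = 1067.8
  Site D (5, 7): total = 682.0
Minimum is at Site D with total 682.0 mi.

Site D, total 682.0 mi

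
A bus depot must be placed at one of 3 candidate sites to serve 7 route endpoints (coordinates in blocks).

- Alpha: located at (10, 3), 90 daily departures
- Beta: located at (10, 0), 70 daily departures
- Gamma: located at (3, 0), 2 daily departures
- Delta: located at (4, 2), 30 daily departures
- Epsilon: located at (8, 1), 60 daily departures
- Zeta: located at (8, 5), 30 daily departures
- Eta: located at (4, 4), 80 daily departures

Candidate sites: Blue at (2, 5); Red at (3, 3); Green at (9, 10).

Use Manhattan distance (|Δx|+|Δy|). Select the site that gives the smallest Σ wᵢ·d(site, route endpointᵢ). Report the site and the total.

Red, total 2186 blocks

Total weighted distance at each candidate:
  Blue (2, 5): total = 2992
  Red (3, 3): total = 2186
  Green (9, 10): total = 3572
Minimum is at Red with total 2186 blocks.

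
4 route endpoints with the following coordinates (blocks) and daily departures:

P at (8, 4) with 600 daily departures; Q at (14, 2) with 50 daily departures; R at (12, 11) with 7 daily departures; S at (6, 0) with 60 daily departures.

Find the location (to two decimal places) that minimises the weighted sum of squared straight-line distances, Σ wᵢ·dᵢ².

The minimiser of Σwᵢ‖p−pᵢ‖² is the weighted centroid p* = (Σwᵢpᵢ)/(Σwᵢ).
Σwᵢ = 717.
Σwᵢxᵢ = 600·8 + 50·14 + 7·12 + 60·6 = 5944.
Σwᵢyᵢ = 600·4 + 50·2 + 7·11 + 60·0 = 2577.
x* = 5944/717 = 8.29, y* = 2577/717 = 3.59.

(8.29, 3.59)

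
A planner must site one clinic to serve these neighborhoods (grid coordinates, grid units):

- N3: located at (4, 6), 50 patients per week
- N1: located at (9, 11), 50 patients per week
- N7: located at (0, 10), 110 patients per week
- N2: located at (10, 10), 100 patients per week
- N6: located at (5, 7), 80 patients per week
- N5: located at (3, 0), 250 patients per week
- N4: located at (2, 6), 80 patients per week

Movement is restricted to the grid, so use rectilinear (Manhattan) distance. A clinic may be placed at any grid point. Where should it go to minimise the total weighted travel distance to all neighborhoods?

(3, 6)

Manhattan distance separates: Σwᵢ(|x−xᵢ|+|y−yᵢ|) = Σwᵢ|x−xᵢ| + Σwᵢ|y−yᵢ|, so x and y are optimised independently as 1-D weighted medians.
Total weight W = 720; half = 360.
x-coordinate, sorted with cumulative weight:
  x=0 (N7, w=110) cum 110
  x=2 (N4, w=80) cum 190
  x=3 (N5, w=250) cum 440  ← median
  x=4 (N3, w=50) cum 490
  x=5 (N6, w=80) cum 570
  x=9 (N1, w=50) cum 620
  x=10 (N2, w=100) cum 720
⇒ x* = 3
y-coordinate, sorted with cumulative weight:
  y=0 (N5, w=250) cum 250
  y=6 (N3, w=50) cum 300
  y=6 (N4, w=80) cum 380  ← median
  y=7 (N6, w=80) cum 460
  y=10 (N7, w=110) cum 570
  y=10 (N2, w=100) cum 670
  y=11 (N1, w=50) cum 720
⇒ y* = 6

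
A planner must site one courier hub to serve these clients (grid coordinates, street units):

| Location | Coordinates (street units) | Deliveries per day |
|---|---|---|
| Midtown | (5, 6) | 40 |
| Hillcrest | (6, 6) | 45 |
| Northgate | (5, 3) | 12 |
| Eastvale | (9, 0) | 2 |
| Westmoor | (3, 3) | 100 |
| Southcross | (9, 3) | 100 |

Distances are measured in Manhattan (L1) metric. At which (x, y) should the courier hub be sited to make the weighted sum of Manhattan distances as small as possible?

(5, 3)

Manhattan distance separates: Σwᵢ(|x−xᵢ|+|y−yᵢ|) = Σwᵢ|x−xᵢ| + Σwᵢ|y−yᵢ|, so x and y are optimised independently as 1-D weighted medians.
Total weight W = 299; half = 149.5.
x-coordinate, sorted with cumulative weight:
  x=3 (Westmoor, w=100) cum 100
  x=5 (Midtown, w=40) cum 140
  x=5 (Northgate, w=12) cum 152  ← median
  x=6 (Hillcrest, w=45) cum 197
  x=9 (Eastvale, w=2) cum 199
  x=9 (Southcross, w=100) cum 299
⇒ x* = 5
y-coordinate, sorted with cumulative weight:
  y=0 (Eastvale, w=2) cum 2
  y=3 (Northgate, w=12) cum 14
  y=3 (Westmoor, w=100) cum 114
  y=3 (Southcross, w=100) cum 214  ← median
  y=6 (Midtown, w=40) cum 254
  y=6 (Hillcrest, w=45) cum 299
⇒ y* = 3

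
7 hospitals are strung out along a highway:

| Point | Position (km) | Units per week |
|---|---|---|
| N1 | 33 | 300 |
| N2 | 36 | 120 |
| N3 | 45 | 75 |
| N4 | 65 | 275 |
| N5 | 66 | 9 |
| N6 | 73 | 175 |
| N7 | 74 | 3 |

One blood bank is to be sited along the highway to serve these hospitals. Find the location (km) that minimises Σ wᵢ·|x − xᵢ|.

For a sum of weighted absolute distances on a line, the optimum is the weighted median (not the mean). Total weight W = 957; half-weight = 478.5.
Sort by position and accumulate weight:
  km 33 (N1, w=300) → cum 300
  km 36 (N2, w=120) → cum 420
  km 45 (N3, w=75) → cum 495  ≥ 478.5 → median here
  km 65 (N4, w=275) → cum 770
  km 66 (N5, w=9) → cum 779
  km 73 (N6, w=175) → cum 954
  km 74 (N7, w=3) → cum 957
Optimal location: km 45.

x = 45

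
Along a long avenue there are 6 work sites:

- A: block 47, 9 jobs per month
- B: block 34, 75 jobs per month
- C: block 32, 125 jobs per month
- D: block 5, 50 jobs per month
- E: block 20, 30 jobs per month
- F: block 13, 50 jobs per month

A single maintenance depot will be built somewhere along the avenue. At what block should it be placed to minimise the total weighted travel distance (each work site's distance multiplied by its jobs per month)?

For a sum of weighted absolute distances on a line, the optimum is the weighted median (not the mean). Total weight W = 339; half-weight = 169.5.
Sort by position and accumulate weight:
  block 5 (D, w=50) → cum 50
  block 13 (F, w=50) → cum 100
  block 20 (E, w=30) → cum 130
  block 32 (C, w=125) → cum 255  ≥ 169.5 → median here
  block 34 (B, w=75) → cum 330
  block 47 (A, w=9) → cum 339
Optimal location: block 32.

x = 32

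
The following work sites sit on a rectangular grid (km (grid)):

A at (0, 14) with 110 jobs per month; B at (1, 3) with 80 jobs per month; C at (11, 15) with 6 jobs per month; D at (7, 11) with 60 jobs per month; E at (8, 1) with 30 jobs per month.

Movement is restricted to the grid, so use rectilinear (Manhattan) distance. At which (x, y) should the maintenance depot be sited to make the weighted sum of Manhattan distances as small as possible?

Manhattan distance separates: Σwᵢ(|x−xᵢ|+|y−yᵢ|) = Σwᵢ|x−xᵢ| + Σwᵢ|y−yᵢ|, so x and y are optimised independently as 1-D weighted medians.
Total weight W = 286; half = 143.
x-coordinate, sorted with cumulative weight:
  x=0 (A, w=110) cum 110
  x=1 (B, w=80) cum 190  ← median
  x=7 (D, w=60) cum 250
  x=8 (E, w=30) cum 280
  x=11 (C, w=6) cum 286
⇒ x* = 1
y-coordinate, sorted with cumulative weight:
  y=1 (E, w=30) cum 30
  y=3 (B, w=80) cum 110
  y=11 (D, w=60) cum 170  ← median
  y=14 (A, w=110) cum 280
  y=15 (C, w=6) cum 286
⇒ y* = 11

(1, 11)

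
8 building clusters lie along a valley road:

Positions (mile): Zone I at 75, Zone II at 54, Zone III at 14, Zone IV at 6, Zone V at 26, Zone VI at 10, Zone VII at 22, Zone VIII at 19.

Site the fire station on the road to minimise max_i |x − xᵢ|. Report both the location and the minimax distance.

location 40.5, max distance 34.5

The 1-center on a line is the midpoint of the two extreme points: leftmost at 6, rightmost at 75.
Optimal location = (6 + 75)/2 = 40.5; maximum distance = (75 − 6)/2 = 34.5.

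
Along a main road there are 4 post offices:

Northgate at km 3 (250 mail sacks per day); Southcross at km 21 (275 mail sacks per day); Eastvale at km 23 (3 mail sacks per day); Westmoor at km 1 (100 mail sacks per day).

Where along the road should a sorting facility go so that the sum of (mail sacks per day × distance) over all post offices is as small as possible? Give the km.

For a sum of weighted absolute distances on a line, the optimum is the weighted median (not the mean). Total weight W = 628; half-weight = 314.
Sort by position and accumulate weight:
  km 1 (Westmoor, w=100) → cum 100
  km 3 (Northgate, w=250) → cum 350  ≥ 314 → median here
  km 21 (Southcross, w=275) → cum 625
  km 23 (Eastvale, w=3) → cum 628
Optimal location: km 3.

x = 3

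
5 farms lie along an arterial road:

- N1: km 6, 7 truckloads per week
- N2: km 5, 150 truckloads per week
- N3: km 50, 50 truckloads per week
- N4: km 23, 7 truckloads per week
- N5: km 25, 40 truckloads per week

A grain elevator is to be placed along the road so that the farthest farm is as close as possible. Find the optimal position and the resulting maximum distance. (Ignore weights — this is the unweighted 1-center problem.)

location 27.5, max distance 22.5

The 1-center on a line is the midpoint of the two extreme points: leftmost at 5, rightmost at 50.
Optimal location = (5 + 50)/2 = 27.5; maximum distance = (50 − 5)/2 = 22.5.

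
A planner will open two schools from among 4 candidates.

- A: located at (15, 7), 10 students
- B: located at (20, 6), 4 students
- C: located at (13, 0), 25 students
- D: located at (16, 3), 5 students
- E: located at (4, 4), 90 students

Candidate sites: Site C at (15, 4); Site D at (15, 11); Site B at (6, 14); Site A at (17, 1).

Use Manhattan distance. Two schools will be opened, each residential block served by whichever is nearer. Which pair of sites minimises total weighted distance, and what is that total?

Evaluate every pair (each demand assigned to the nearer of the two):
  {Site C, Site A}: total = 1183
  {Site C, Site D}: total = 1208
  {Site C, Site B}: total = 1208
  {Site B, Site A}: total = 1332
  {Site D, Site B}: total = 1530
  {Site D, Site A}: total = 1652
Best pair: {Site C, Site A} with total 1183.

{Site C, Site A}, total 1183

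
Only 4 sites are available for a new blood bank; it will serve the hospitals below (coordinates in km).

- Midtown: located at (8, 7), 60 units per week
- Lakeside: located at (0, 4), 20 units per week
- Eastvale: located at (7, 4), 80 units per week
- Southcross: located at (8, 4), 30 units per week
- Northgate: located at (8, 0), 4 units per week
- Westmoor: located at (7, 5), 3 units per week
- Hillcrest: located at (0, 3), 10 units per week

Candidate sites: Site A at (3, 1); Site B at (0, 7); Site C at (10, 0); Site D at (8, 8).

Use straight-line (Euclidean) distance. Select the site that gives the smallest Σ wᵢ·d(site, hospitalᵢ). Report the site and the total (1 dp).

Total weighted distance at each candidate:
  Site A (3, 1): total = 1201.8
  Site B (0, 7): total = 1509.9
  Site C (10, 0): total = 1316.3
  Site D (8, 8): total = 824.6
Minimum is at Site D with total 824.6 km.

Site D, total 824.6 km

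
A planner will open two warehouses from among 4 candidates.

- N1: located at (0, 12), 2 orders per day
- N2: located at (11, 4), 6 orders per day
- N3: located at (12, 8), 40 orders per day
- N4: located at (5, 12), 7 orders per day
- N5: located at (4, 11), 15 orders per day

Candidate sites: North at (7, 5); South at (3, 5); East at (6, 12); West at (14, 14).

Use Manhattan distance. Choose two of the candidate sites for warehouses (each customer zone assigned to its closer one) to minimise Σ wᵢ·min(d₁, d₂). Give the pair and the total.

Evaluate every pair (each demand assigned to the nearer of the two):
  {North, East}: total = 414
  {East, West}: total = 462
  {South, East}: total = 518
  {North, South}: total = 538
  {South, West}: total = 562
  {North, West}: total = 576
Best pair: {North, East} with total 414.

{North, East}, total 414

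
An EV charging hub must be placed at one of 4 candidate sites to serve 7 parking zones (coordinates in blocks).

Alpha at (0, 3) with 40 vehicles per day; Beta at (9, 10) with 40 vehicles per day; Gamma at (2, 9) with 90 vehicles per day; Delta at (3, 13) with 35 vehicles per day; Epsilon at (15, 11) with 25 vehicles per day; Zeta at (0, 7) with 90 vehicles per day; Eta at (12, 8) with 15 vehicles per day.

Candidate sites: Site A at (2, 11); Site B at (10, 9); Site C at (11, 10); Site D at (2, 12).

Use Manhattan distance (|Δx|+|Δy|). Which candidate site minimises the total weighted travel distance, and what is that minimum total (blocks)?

Total weighted distance at each candidate:
  Site A (2, 11): total = 2065
  Site B (10, 9): total = 3125
  Site C (11, 10): total = 3515
  Site D (2, 12): total = 2330
Minimum is at Site A with total 2065 blocks.

Site A, total 2065 blocks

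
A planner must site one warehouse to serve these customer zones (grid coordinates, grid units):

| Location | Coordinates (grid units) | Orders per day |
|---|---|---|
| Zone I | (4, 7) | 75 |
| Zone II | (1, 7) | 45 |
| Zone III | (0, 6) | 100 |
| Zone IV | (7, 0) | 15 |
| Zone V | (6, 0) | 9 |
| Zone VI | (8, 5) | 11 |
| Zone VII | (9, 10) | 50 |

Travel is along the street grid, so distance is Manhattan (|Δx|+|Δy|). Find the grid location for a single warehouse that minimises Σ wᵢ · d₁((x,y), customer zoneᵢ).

Manhattan distance separates: Σwᵢ(|x−xᵢ|+|y−yᵢ|) = Σwᵢ|x−xᵢ| + Σwᵢ|y−yᵢ|, so x and y are optimised independently as 1-D weighted medians.
Total weight W = 305; half = 152.5.
x-coordinate, sorted with cumulative weight:
  x=0 (Zone III, w=100) cum 100
  x=1 (Zone II, w=45) cum 145
  x=4 (Zone I, w=75) cum 220  ← median
  x=6 (Zone V, w=9) cum 229
  x=7 (Zone IV, w=15) cum 244
  x=8 (Zone VI, w=11) cum 255
  x=9 (Zone VII, w=50) cum 305
⇒ x* = 4
y-coordinate, sorted with cumulative weight:
  y=0 (Zone IV, w=15) cum 15
  y=0 (Zone V, w=9) cum 24
  y=5 (Zone VI, w=11) cum 35
  y=6 (Zone III, w=100) cum 135
  y=7 (Zone I, w=75) cum 210  ← median
  y=7 (Zone II, w=45) cum 255
  y=10 (Zone VII, w=50) cum 305
⇒ y* = 7

(4, 7)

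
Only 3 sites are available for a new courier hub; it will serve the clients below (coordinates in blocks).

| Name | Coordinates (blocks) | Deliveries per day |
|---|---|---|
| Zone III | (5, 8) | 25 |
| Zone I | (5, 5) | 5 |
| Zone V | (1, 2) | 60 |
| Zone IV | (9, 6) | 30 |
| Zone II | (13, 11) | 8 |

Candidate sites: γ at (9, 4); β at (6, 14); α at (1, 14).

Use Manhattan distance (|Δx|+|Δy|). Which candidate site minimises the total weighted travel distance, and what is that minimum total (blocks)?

Total weighted distance at each candidate:
  γ (9, 4): total = 973
  β (6, 14): total = 1655
  α (1, 14): total = 1635
Minimum is at γ with total 973 blocks.

γ, total 973 blocks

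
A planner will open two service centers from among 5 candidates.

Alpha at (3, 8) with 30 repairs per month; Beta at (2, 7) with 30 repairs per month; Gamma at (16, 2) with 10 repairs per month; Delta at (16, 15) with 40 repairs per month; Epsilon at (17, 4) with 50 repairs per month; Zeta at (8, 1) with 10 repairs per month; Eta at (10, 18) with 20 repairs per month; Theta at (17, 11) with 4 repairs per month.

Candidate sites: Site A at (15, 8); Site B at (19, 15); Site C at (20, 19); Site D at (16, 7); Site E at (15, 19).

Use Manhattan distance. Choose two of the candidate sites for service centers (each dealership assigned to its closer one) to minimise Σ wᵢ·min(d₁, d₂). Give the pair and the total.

Evaluate every pair (each demand assigned to the nearer of the two):
  {Site D, Site E}: total = 1570
  {Site B, Site D}: total = 1610
  {Site A, Site E}: total = 1630
  {Site A, Site B}: total = 1670
  {Site C, Site D}: total = 1790
  {Site A, Site D}: total = 1810
  {Site A, Site C}: total = 1850
  {Site B, Site E}: total = 2764
  {Site B, Site C}: total = 2864
  {Site C, Site E}: total = 3080
Best pair: {Site D, Site E} with total 1570.

{Site D, Site E}, total 1570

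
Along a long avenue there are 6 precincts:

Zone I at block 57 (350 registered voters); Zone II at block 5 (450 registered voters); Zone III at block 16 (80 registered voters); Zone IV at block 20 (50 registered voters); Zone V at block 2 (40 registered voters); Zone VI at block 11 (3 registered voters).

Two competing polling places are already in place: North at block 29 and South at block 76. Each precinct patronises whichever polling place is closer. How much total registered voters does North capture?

623

The indifferent point is the midpoint (29+76)/2 = 52.5; precincts left of it (closer to North at 29) go to North, those right go to South.
  Zone V at 2 (w=40) → North
  Zone II at 5 (w=450) → North
  Zone VI at 11 (w=3) → North
  Zone III at 16 (w=80) → North
  Zone IV at 20 (w=50) → North
  Zone I at 57 (w=350) → South
North captures 623; South captures 350.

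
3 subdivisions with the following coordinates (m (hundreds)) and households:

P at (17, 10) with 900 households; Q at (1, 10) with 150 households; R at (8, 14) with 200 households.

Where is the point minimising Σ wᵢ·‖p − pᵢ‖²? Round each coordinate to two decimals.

(13.64, 10.64)

The minimiser of Σwᵢ‖p−pᵢ‖² is the weighted centroid p* = (Σwᵢpᵢ)/(Σwᵢ).
Σwᵢ = 1250.
Σwᵢxᵢ = 900·17 + 150·1 + 200·8 = 17050.
Σwᵢyᵢ = 900·10 + 150·10 + 200·14 = 13300.
x* = 17050/1250 = 13.64, y* = 13300/1250 = 10.64.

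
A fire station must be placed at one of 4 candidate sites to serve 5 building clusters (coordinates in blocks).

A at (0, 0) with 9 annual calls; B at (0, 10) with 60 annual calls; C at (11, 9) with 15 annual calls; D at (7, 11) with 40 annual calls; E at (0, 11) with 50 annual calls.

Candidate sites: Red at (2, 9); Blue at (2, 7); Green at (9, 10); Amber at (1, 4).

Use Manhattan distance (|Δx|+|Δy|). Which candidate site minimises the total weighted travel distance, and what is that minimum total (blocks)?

Total weighted distance at each candidate:
  Red (2, 9): total = 894
  Blue (2, 7): total = 1206
  Green (9, 10): total = 1376
  Amber (1, 4): total = 1610
Minimum is at Red with total 894 blocks.

Red, total 894 blocks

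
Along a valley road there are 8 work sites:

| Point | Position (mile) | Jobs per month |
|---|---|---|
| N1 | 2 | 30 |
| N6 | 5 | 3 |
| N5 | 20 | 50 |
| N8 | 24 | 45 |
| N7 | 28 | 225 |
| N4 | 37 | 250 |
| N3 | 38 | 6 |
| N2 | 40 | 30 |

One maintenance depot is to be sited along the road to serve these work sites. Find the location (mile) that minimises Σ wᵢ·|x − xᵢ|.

For a sum of weighted absolute distances on a line, the optimum is the weighted median (not the mean). Total weight W = 639; half-weight = 319.5.
Sort by position and accumulate weight:
  mile 2 (N1, w=30) → cum 30
  mile 5 (N6, w=3) → cum 33
  mile 20 (N5, w=50) → cum 83
  mile 24 (N8, w=45) → cum 128
  mile 28 (N7, w=225) → cum 353  ≥ 319.5 → median here
  mile 37 (N4, w=250) → cum 603
  mile 38 (N3, w=6) → cum 609
  mile 40 (N2, w=30) → cum 639
Optimal location: mile 28.

x = 28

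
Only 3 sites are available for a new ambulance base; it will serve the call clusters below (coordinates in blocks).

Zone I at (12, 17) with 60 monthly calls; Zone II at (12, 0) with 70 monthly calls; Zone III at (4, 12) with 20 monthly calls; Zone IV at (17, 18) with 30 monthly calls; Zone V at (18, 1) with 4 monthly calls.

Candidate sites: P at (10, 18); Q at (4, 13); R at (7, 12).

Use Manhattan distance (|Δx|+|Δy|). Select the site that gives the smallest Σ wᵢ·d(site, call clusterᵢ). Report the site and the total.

Total weighted distance at each candidate:
  P (10, 18): total = 2130
  Q (4, 13): total = 2854
  R (7, 12): total = 2418
Minimum is at P with total 2130 blocks.

P, total 2130 blocks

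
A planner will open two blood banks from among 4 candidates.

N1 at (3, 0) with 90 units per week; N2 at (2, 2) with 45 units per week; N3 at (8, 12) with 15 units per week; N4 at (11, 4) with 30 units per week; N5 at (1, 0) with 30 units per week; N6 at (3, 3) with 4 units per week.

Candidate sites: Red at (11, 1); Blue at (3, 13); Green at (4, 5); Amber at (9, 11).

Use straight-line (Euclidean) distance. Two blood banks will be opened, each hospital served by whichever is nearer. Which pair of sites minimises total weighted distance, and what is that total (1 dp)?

{Red, Green}, total 1016.0

Evaluate every pair (each demand assigned to the nearer of the two):
  {Red, Green}: total = 1016.0
  {Green, Amber}: total = 1038.4
  {Blue, Green}: total = 1093.7
  {Red, Amber}: total = 1578.8
  {Red, Blue}: total = 1634.1
  {Blue, Amber}: total = 2298.9
Best pair: {Red, Green} with total 1016.0.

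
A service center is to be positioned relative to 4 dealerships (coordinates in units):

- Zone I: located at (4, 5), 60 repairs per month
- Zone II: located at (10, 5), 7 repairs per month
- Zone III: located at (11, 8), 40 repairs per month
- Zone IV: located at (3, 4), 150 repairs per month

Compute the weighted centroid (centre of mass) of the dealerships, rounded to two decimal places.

The minimiser of Σwᵢ‖p−pᵢ‖² is the weighted centroid p* = (Σwᵢpᵢ)/(Σwᵢ).
Σwᵢ = 257.
Σwᵢxᵢ = 60·4 + 7·10 + 40·11 + 150·3 = 1200.
Σwᵢyᵢ = 60·5 + 7·5 + 40·8 + 150·4 = 1255.
x* = 1200/257 = 4.67, y* = 1255/257 = 4.88.

(4.67, 4.88)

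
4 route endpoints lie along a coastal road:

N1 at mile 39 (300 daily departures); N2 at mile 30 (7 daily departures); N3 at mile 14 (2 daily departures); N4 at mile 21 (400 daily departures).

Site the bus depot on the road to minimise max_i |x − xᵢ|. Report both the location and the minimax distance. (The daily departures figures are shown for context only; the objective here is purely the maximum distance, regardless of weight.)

location 26.5, max distance 12.5

The 1-center on a line is the midpoint of the two extreme points: leftmost at 14, rightmost at 39.
Optimal location = (14 + 39)/2 = 26.5; maximum distance = (39 − 14)/2 = 12.5.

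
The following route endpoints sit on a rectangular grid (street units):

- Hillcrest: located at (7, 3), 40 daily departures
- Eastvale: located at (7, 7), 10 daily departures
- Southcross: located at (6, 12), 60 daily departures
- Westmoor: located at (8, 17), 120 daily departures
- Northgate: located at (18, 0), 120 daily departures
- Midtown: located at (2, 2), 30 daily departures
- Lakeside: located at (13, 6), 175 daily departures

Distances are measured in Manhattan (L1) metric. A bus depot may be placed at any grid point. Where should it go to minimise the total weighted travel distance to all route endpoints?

(13, 6)

Manhattan distance separates: Σwᵢ(|x−xᵢ|+|y−yᵢ|) = Σwᵢ|x−xᵢ| + Σwᵢ|y−yᵢ|, so x and y are optimised independently as 1-D weighted medians.
Total weight W = 555; half = 277.5.
x-coordinate, sorted with cumulative weight:
  x=2 (Midtown, w=30) cum 30
  x=6 (Southcross, w=60) cum 90
  x=7 (Hillcrest, w=40) cum 130
  x=7 (Eastvale, w=10) cum 140
  x=8 (Westmoor, w=120) cum 260
  x=13 (Lakeside, w=175) cum 435  ← median
  x=18 (Northgate, w=120) cum 555
⇒ x* = 13
y-coordinate, sorted with cumulative weight:
  y=0 (Northgate, w=120) cum 120
  y=2 (Midtown, w=30) cum 150
  y=3 (Hillcrest, w=40) cum 190
  y=6 (Lakeside, w=175) cum 365  ← median
  y=7 (Eastvale, w=10) cum 375
  y=12 (Southcross, w=60) cum 435
  y=17 (Westmoor, w=120) cum 555
⇒ y* = 6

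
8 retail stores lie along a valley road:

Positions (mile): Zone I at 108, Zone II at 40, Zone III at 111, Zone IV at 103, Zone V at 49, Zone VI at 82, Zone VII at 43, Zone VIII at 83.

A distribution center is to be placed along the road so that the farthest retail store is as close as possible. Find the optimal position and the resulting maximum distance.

The 1-center on a line is the midpoint of the two extreme points: leftmost at 40, rightmost at 111.
Optimal location = (40 + 111)/2 = 75.5; maximum distance = (111 − 40)/2 = 35.5.

location 75.5, max distance 35.5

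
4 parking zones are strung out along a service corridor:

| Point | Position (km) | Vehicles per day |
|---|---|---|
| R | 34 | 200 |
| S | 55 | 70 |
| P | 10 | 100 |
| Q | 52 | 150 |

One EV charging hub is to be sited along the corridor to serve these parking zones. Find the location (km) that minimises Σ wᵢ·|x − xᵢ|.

x = 34

For a sum of weighted absolute distances on a line, the optimum is the weighted median (not the mean). Total weight W = 520; half-weight = 260.
Sort by position and accumulate weight:
  km 10 (P, w=100) → cum 100
  km 34 (R, w=200) → cum 300  ≥ 260 → median here
  km 52 (Q, w=150) → cum 450
  km 55 (S, w=70) → cum 520
Optimal location: km 34.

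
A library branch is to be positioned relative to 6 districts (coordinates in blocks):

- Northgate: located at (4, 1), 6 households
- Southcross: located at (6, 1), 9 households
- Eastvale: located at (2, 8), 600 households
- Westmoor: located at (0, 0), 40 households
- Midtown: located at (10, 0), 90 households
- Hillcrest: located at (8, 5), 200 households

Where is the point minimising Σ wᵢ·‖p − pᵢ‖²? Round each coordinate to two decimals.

The minimiser of Σwᵢ‖p−pᵢ‖² is the weighted centroid p* = (Σwᵢpᵢ)/(Σwᵢ).
Σwᵢ = 945.
Σwᵢxᵢ = 6·4 + 9·6 + 600·2 + 40·0 + 90·10 + 200·8 = 3778.
Σwᵢyᵢ = 6·1 + 9·1 + 600·8 + 40·0 + 90·0 + 200·5 = 5815.
x* = 3778/945 = 4.00, y* = 5815/945 = 6.15.

(4.00, 6.15)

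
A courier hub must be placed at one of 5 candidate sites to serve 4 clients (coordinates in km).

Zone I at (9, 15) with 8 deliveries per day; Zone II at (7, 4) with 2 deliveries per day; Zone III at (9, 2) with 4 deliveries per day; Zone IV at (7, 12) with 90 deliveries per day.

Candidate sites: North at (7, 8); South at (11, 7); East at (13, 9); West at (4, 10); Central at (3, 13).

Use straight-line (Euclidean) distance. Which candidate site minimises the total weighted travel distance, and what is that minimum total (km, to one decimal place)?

West, total 432.2 km

Total weighted distance at each candidate:
  North (7, 8): total = 451.5
  South (11, 7): total = 673.8
  East (13, 9): total = 709.3
  West (4, 10): total = 432.2
  Central (3, 13): total = 491.5
Minimum is at West with total 432.2 km.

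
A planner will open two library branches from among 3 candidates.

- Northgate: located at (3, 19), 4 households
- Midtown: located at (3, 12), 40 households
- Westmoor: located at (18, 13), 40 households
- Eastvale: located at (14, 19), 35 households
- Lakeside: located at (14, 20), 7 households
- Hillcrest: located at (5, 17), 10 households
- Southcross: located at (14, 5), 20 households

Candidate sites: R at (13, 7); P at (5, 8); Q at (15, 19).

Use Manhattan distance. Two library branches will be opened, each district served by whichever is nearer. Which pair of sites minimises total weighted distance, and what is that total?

{P, Q}, total 1027

Evaluate every pair (each demand assigned to the nearer of the two):
  {P, Q}: total = 1027
  {R, Q}: total = 1237
  {R, P}: total = 1435
Best pair: {P, Q} with total 1027.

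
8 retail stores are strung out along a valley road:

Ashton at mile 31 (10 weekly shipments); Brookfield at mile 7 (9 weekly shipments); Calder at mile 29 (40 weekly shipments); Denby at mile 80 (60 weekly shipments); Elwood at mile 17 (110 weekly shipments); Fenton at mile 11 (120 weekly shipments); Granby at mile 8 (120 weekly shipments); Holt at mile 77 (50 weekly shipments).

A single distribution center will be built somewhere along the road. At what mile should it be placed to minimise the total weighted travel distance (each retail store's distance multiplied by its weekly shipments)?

For a sum of weighted absolute distances on a line, the optimum is the weighted median (not the mean). Total weight W = 519; half-weight = 259.5.
Sort by position and accumulate weight:
  mile 7 (Brookfield, w=9) → cum 9
  mile 8 (Granby, w=120) → cum 129
  mile 11 (Fenton, w=120) → cum 249
  mile 17 (Elwood, w=110) → cum 359  ≥ 259.5 → median here
  mile 29 (Calder, w=40) → cum 399
  mile 31 (Ashton, w=10) → cum 409
  mile 77 (Holt, w=50) → cum 459
  mile 80 (Denby, w=60) → cum 519
Optimal location: mile 17.

x = 17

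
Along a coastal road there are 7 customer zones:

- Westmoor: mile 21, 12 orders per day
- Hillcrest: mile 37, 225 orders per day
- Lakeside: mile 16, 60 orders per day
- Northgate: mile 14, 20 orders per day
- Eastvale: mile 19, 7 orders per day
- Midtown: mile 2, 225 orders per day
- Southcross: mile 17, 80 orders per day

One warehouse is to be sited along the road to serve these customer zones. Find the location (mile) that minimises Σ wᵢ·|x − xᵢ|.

x = 17

For a sum of weighted absolute distances on a line, the optimum is the weighted median (not the mean). Total weight W = 629; half-weight = 314.5.
Sort by position and accumulate weight:
  mile 2 (Midtown, w=225) → cum 225
  mile 14 (Northgate, w=20) → cum 245
  mile 16 (Lakeside, w=60) → cum 305
  mile 17 (Southcross, w=80) → cum 385  ≥ 314.5 → median here
  mile 19 (Eastvale, w=7) → cum 392
  mile 21 (Westmoor, w=12) → cum 404
  mile 37 (Hillcrest, w=225) → cum 629
Optimal location: mile 17.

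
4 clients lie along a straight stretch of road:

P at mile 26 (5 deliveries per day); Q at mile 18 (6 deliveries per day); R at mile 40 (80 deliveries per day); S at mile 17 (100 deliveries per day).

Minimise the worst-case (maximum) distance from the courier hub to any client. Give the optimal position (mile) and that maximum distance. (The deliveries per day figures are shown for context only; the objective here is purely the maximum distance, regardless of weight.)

location 28.5, max distance 11.5

The 1-center on a line is the midpoint of the two extreme points: leftmost at 17, rightmost at 40.
Optimal location = (17 + 40)/2 = 28.5; maximum distance = (40 − 17)/2 = 11.5.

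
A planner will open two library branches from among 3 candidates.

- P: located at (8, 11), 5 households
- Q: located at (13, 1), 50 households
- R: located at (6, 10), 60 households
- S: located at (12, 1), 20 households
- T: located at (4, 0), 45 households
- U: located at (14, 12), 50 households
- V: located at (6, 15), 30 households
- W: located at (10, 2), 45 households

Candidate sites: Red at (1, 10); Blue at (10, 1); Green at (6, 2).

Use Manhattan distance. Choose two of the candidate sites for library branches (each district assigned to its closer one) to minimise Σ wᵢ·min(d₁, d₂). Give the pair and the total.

{Red, Blue}, total 1940

Evaluate every pair (each demand assigned to the nearer of the two):
  {Red, Blue}: total = 1940
  {Blue, Green}: total = 2090
  {Red, Green}: total = 2290
Best pair: {Red, Blue} with total 1940.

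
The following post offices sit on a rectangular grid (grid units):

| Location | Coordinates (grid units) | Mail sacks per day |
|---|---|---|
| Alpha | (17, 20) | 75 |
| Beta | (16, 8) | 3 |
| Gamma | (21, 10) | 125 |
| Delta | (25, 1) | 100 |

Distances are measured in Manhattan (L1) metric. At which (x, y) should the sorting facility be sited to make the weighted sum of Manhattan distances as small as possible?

Manhattan distance separates: Σwᵢ(|x−xᵢ|+|y−yᵢ|) = Σwᵢ|x−xᵢ| + Σwᵢ|y−yᵢ|, so x and y are optimised independently as 1-D weighted medians.
Total weight W = 303; half = 151.5.
x-coordinate, sorted with cumulative weight:
  x=16 (Beta, w=3) cum 3
  x=17 (Alpha, w=75) cum 78
  x=21 (Gamma, w=125) cum 203  ← median
  x=25 (Delta, w=100) cum 303
⇒ x* = 21
y-coordinate, sorted with cumulative weight:
  y=1 (Delta, w=100) cum 100
  y=8 (Beta, w=3) cum 103
  y=10 (Gamma, w=125) cum 228  ← median
  y=20 (Alpha, w=75) cum 303
⇒ y* = 10

(21, 10)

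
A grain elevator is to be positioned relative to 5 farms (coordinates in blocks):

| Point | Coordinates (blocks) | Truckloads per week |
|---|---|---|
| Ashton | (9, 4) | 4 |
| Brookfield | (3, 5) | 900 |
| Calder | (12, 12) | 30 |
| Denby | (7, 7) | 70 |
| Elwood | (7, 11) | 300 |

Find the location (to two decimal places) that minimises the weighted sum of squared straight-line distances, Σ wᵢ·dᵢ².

(4.36, 6.65)

The minimiser of Σwᵢ‖p−pᵢ‖² is the weighted centroid p* = (Σwᵢpᵢ)/(Σwᵢ).
Σwᵢ = 1304.
Σwᵢxᵢ = 4·9 + 900·3 + 30·12 + 70·7 + 300·7 = 5686.
Σwᵢyᵢ = 4·4 + 900·5 + 30·12 + 70·7 + 300·11 = 8666.
x* = 5686/1304 = 4.36, y* = 8666/1304 = 6.65.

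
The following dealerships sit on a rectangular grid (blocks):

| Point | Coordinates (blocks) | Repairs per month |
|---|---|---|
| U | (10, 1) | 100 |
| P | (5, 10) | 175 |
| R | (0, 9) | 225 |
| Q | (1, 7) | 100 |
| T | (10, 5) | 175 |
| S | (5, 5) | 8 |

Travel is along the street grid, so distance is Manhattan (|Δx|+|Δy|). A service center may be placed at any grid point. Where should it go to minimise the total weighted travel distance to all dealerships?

(5, 9)

Manhattan distance separates: Σwᵢ(|x−xᵢ|+|y−yᵢ|) = Σwᵢ|x−xᵢ| + Σwᵢ|y−yᵢ|, so x and y are optimised independently as 1-D weighted medians.
Total weight W = 783; half = 391.5.
x-coordinate, sorted with cumulative weight:
  x=0 (R, w=225) cum 225
  x=1 (Q, w=100) cum 325
  x=5 (P, w=175) cum 500  ← median
  x=5 (S, w=8) cum 508
  x=10 (U, w=100) cum 608
  x=10 (T, w=175) cum 783
⇒ x* = 5
y-coordinate, sorted with cumulative weight:
  y=1 (U, w=100) cum 100
  y=5 (T, w=175) cum 275
  y=5 (S, w=8) cum 283
  y=7 (Q, w=100) cum 383
  y=9 (R, w=225) cum 608  ← median
  y=10 (P, w=175) cum 783
⇒ y* = 9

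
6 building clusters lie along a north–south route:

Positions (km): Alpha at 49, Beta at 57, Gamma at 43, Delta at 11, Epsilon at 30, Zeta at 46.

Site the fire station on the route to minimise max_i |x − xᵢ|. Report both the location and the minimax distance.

The 1-center on a line is the midpoint of the two extreme points: leftmost at 11, rightmost at 57.
Optimal location = (11 + 57)/2 = 34; maximum distance = (57 − 11)/2 = 23.

location 34, max distance 23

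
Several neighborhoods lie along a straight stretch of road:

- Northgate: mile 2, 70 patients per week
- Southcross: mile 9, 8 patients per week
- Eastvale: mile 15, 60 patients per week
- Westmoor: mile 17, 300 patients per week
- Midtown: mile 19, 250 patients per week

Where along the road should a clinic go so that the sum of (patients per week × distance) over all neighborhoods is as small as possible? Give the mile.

x = 17

For a sum of weighted absolute distances on a line, the optimum is the weighted median (not the mean). Total weight W = 688; half-weight = 344.
Sort by position and accumulate weight:
  mile 2 (Northgate, w=70) → cum 70
  mile 9 (Southcross, w=8) → cum 78
  mile 15 (Eastvale, w=60) → cum 138
  mile 17 (Westmoor, w=300) → cum 438  ≥ 344 → median here
  mile 19 (Midtown, w=250) → cum 688
Optimal location: mile 17.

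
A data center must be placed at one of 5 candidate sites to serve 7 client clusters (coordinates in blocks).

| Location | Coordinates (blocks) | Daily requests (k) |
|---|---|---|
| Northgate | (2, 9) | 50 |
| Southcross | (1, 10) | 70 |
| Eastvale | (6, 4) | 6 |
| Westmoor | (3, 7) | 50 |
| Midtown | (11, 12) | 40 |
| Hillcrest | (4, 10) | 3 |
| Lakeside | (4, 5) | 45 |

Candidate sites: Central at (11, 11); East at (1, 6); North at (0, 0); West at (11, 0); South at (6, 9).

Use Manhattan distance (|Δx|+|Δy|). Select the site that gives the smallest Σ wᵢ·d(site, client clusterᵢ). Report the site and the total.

South, total 1499 blocks

Total weighted distance at each candidate:
  Central (11, 11): total = 2641
  East (1, 6): total = 1513
  North (0, 0): total = 3247
  West (11, 0): total = 4175
  South (6, 9): total = 1499
Minimum is at South with total 1499 blocks.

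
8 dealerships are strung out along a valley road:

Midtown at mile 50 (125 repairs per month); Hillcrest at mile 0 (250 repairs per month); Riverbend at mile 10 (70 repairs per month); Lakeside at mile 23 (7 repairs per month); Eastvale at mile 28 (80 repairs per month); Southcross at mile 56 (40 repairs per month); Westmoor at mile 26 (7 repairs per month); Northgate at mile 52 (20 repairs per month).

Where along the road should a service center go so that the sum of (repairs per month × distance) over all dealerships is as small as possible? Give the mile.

For a sum of weighted absolute distances on a line, the optimum is the weighted median (not the mean). Total weight W = 599; half-weight = 299.5.
Sort by position and accumulate weight:
  mile 0 (Hillcrest, w=250) → cum 250
  mile 10 (Riverbend, w=70) → cum 320  ≥ 299.5 → median here
  mile 23 (Lakeside, w=7) → cum 327
  mile 26 (Westmoor, w=7) → cum 334
  mile 28 (Eastvale, w=80) → cum 414
  mile 50 (Midtown, w=125) → cum 539
  mile 52 (Northgate, w=20) → cum 559
  mile 56 (Southcross, w=40) → cum 599
Optimal location: mile 10.

x = 10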